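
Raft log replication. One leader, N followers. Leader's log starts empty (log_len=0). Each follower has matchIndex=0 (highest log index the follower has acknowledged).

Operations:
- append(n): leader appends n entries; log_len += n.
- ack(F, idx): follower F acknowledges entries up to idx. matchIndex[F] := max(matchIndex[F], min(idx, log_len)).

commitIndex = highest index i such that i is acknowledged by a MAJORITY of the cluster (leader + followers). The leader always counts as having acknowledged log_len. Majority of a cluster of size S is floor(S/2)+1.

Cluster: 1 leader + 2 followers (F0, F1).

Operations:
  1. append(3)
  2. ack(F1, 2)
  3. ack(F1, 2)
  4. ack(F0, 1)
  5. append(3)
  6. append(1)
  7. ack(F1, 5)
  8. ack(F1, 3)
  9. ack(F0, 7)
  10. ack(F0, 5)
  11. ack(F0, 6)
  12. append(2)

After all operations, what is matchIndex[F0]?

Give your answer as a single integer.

Op 1: append 3 -> log_len=3
Op 2: F1 acks idx 2 -> match: F0=0 F1=2; commitIndex=2
Op 3: F1 acks idx 2 -> match: F0=0 F1=2; commitIndex=2
Op 4: F0 acks idx 1 -> match: F0=1 F1=2; commitIndex=2
Op 5: append 3 -> log_len=6
Op 6: append 1 -> log_len=7
Op 7: F1 acks idx 5 -> match: F0=1 F1=5; commitIndex=5
Op 8: F1 acks idx 3 -> match: F0=1 F1=5; commitIndex=5
Op 9: F0 acks idx 7 -> match: F0=7 F1=5; commitIndex=7
Op 10: F0 acks idx 5 -> match: F0=7 F1=5; commitIndex=7
Op 11: F0 acks idx 6 -> match: F0=7 F1=5; commitIndex=7
Op 12: append 2 -> log_len=9

Answer: 7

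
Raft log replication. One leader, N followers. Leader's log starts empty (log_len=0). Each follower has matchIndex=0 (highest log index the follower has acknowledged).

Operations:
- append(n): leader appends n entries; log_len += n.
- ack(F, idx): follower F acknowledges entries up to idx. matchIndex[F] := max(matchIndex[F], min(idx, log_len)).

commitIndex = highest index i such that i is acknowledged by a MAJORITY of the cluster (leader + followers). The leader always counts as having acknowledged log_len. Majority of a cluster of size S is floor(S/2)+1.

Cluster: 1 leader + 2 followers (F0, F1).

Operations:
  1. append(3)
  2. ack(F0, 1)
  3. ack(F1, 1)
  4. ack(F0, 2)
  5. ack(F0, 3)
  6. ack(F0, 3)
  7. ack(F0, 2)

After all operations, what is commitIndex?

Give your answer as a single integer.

Op 1: append 3 -> log_len=3
Op 2: F0 acks idx 1 -> match: F0=1 F1=0; commitIndex=1
Op 3: F1 acks idx 1 -> match: F0=1 F1=1; commitIndex=1
Op 4: F0 acks idx 2 -> match: F0=2 F1=1; commitIndex=2
Op 5: F0 acks idx 3 -> match: F0=3 F1=1; commitIndex=3
Op 6: F0 acks idx 3 -> match: F0=3 F1=1; commitIndex=3
Op 7: F0 acks idx 2 -> match: F0=3 F1=1; commitIndex=3

Answer: 3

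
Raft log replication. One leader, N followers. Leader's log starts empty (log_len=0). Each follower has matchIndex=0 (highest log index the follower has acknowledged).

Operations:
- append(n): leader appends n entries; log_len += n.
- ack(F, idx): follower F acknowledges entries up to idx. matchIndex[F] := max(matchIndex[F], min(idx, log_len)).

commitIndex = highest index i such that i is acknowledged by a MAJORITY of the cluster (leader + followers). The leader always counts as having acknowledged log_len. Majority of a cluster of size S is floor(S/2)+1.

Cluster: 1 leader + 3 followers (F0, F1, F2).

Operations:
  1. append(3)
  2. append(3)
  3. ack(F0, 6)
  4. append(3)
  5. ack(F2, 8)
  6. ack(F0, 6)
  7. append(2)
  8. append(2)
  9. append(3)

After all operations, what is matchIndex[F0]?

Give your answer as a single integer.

Answer: 6

Derivation:
Op 1: append 3 -> log_len=3
Op 2: append 3 -> log_len=6
Op 3: F0 acks idx 6 -> match: F0=6 F1=0 F2=0; commitIndex=0
Op 4: append 3 -> log_len=9
Op 5: F2 acks idx 8 -> match: F0=6 F1=0 F2=8; commitIndex=6
Op 6: F0 acks idx 6 -> match: F0=6 F1=0 F2=8; commitIndex=6
Op 7: append 2 -> log_len=11
Op 8: append 2 -> log_len=13
Op 9: append 3 -> log_len=16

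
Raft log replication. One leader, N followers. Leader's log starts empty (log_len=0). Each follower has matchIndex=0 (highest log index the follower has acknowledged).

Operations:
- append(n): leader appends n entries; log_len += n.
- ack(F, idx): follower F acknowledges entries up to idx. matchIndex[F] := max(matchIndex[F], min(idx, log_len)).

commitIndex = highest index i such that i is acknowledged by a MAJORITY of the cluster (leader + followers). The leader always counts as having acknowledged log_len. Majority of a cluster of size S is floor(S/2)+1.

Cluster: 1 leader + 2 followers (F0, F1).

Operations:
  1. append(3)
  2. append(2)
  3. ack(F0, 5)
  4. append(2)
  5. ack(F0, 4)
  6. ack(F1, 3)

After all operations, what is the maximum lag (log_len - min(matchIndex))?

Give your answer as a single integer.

Answer: 4

Derivation:
Op 1: append 3 -> log_len=3
Op 2: append 2 -> log_len=5
Op 3: F0 acks idx 5 -> match: F0=5 F1=0; commitIndex=5
Op 4: append 2 -> log_len=7
Op 5: F0 acks idx 4 -> match: F0=5 F1=0; commitIndex=5
Op 6: F1 acks idx 3 -> match: F0=5 F1=3; commitIndex=5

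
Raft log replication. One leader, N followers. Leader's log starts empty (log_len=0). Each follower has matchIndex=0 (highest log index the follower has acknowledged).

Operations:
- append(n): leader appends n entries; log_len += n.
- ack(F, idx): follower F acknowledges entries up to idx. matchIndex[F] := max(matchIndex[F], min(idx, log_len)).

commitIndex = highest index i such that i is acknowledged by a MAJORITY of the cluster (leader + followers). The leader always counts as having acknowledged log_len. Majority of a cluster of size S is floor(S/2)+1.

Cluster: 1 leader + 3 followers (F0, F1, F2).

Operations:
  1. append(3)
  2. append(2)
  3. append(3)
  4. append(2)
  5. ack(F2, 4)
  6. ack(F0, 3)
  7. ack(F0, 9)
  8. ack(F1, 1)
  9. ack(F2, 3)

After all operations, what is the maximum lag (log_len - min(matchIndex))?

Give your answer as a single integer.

Op 1: append 3 -> log_len=3
Op 2: append 2 -> log_len=5
Op 3: append 3 -> log_len=8
Op 4: append 2 -> log_len=10
Op 5: F2 acks idx 4 -> match: F0=0 F1=0 F2=4; commitIndex=0
Op 6: F0 acks idx 3 -> match: F0=3 F1=0 F2=4; commitIndex=3
Op 7: F0 acks idx 9 -> match: F0=9 F1=0 F2=4; commitIndex=4
Op 8: F1 acks idx 1 -> match: F0=9 F1=1 F2=4; commitIndex=4
Op 9: F2 acks idx 3 -> match: F0=9 F1=1 F2=4; commitIndex=4

Answer: 9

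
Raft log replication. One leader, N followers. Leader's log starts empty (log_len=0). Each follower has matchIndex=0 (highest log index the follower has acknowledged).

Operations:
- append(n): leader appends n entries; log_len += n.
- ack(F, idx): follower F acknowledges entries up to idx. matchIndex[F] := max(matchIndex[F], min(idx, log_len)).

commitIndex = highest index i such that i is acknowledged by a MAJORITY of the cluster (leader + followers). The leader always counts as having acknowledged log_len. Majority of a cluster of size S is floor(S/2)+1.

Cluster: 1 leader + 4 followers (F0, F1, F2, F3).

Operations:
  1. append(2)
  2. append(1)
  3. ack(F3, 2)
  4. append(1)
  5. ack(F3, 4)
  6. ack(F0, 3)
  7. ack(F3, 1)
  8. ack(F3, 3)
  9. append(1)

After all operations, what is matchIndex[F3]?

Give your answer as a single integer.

Answer: 4

Derivation:
Op 1: append 2 -> log_len=2
Op 2: append 1 -> log_len=3
Op 3: F3 acks idx 2 -> match: F0=0 F1=0 F2=0 F3=2; commitIndex=0
Op 4: append 1 -> log_len=4
Op 5: F3 acks idx 4 -> match: F0=0 F1=0 F2=0 F3=4; commitIndex=0
Op 6: F0 acks idx 3 -> match: F0=3 F1=0 F2=0 F3=4; commitIndex=3
Op 7: F3 acks idx 1 -> match: F0=3 F1=0 F2=0 F3=4; commitIndex=3
Op 8: F3 acks idx 3 -> match: F0=3 F1=0 F2=0 F3=4; commitIndex=3
Op 9: append 1 -> log_len=5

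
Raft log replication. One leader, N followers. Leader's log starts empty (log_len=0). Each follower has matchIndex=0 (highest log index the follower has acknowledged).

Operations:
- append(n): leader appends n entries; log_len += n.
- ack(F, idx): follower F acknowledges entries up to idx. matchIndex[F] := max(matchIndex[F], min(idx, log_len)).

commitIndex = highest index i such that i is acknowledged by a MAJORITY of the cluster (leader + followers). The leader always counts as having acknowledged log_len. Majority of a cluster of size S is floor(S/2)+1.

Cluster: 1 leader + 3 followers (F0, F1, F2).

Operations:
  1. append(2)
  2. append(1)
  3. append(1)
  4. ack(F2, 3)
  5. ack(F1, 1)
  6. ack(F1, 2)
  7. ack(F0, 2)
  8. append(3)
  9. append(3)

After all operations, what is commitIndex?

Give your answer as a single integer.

Answer: 2

Derivation:
Op 1: append 2 -> log_len=2
Op 2: append 1 -> log_len=3
Op 3: append 1 -> log_len=4
Op 4: F2 acks idx 3 -> match: F0=0 F1=0 F2=3; commitIndex=0
Op 5: F1 acks idx 1 -> match: F0=0 F1=1 F2=3; commitIndex=1
Op 6: F1 acks idx 2 -> match: F0=0 F1=2 F2=3; commitIndex=2
Op 7: F0 acks idx 2 -> match: F0=2 F1=2 F2=3; commitIndex=2
Op 8: append 3 -> log_len=7
Op 9: append 3 -> log_len=10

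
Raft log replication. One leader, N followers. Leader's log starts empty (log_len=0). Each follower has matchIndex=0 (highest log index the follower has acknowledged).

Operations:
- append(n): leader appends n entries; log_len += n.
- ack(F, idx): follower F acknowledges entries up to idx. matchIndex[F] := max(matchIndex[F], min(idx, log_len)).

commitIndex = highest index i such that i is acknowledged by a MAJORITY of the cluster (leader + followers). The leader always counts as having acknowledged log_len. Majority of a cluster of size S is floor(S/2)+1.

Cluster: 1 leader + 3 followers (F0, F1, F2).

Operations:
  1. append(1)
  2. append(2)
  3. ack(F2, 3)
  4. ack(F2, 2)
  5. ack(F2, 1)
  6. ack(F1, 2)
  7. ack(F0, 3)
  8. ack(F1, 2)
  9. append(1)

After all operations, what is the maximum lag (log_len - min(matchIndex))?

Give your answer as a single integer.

Op 1: append 1 -> log_len=1
Op 2: append 2 -> log_len=3
Op 3: F2 acks idx 3 -> match: F0=0 F1=0 F2=3; commitIndex=0
Op 4: F2 acks idx 2 -> match: F0=0 F1=0 F2=3; commitIndex=0
Op 5: F2 acks idx 1 -> match: F0=0 F1=0 F2=3; commitIndex=0
Op 6: F1 acks idx 2 -> match: F0=0 F1=2 F2=3; commitIndex=2
Op 7: F0 acks idx 3 -> match: F0=3 F1=2 F2=3; commitIndex=3
Op 8: F1 acks idx 2 -> match: F0=3 F1=2 F2=3; commitIndex=3
Op 9: append 1 -> log_len=4

Answer: 2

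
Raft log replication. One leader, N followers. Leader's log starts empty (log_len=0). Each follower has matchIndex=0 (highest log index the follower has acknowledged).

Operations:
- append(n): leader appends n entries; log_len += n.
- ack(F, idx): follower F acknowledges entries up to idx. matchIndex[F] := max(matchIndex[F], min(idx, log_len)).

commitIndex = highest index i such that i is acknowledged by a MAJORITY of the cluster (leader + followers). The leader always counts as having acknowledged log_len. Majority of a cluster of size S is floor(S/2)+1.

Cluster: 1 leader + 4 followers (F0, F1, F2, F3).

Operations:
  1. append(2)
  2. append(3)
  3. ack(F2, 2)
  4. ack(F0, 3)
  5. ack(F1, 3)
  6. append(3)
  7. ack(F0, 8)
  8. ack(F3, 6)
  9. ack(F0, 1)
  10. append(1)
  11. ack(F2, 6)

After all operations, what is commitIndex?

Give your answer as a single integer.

Answer: 6

Derivation:
Op 1: append 2 -> log_len=2
Op 2: append 3 -> log_len=5
Op 3: F2 acks idx 2 -> match: F0=0 F1=0 F2=2 F3=0; commitIndex=0
Op 4: F0 acks idx 3 -> match: F0=3 F1=0 F2=2 F3=0; commitIndex=2
Op 5: F1 acks idx 3 -> match: F0=3 F1=3 F2=2 F3=0; commitIndex=3
Op 6: append 3 -> log_len=8
Op 7: F0 acks idx 8 -> match: F0=8 F1=3 F2=2 F3=0; commitIndex=3
Op 8: F3 acks idx 6 -> match: F0=8 F1=3 F2=2 F3=6; commitIndex=6
Op 9: F0 acks idx 1 -> match: F0=8 F1=3 F2=2 F3=6; commitIndex=6
Op 10: append 1 -> log_len=9
Op 11: F2 acks idx 6 -> match: F0=8 F1=3 F2=6 F3=6; commitIndex=6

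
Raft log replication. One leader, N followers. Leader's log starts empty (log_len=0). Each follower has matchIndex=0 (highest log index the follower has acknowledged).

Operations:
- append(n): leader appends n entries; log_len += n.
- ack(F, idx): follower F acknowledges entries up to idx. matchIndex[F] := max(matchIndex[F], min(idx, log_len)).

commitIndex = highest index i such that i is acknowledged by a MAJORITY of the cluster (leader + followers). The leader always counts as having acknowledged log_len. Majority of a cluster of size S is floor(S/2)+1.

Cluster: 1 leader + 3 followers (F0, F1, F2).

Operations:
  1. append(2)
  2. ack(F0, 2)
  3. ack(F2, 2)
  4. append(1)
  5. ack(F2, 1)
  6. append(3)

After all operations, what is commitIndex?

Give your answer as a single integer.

Op 1: append 2 -> log_len=2
Op 2: F0 acks idx 2 -> match: F0=2 F1=0 F2=0; commitIndex=0
Op 3: F2 acks idx 2 -> match: F0=2 F1=0 F2=2; commitIndex=2
Op 4: append 1 -> log_len=3
Op 5: F2 acks idx 1 -> match: F0=2 F1=0 F2=2; commitIndex=2
Op 6: append 3 -> log_len=6

Answer: 2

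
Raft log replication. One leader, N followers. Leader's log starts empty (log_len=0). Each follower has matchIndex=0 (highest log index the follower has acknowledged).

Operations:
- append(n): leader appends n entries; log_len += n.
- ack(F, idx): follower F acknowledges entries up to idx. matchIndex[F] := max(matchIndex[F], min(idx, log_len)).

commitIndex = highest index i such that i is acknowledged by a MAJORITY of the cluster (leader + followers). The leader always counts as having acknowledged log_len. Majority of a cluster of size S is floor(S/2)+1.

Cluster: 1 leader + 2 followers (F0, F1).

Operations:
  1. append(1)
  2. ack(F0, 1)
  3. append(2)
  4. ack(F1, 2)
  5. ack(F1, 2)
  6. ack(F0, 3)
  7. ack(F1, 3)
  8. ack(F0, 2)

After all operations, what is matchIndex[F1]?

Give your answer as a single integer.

Op 1: append 1 -> log_len=1
Op 2: F0 acks idx 1 -> match: F0=1 F1=0; commitIndex=1
Op 3: append 2 -> log_len=3
Op 4: F1 acks idx 2 -> match: F0=1 F1=2; commitIndex=2
Op 5: F1 acks idx 2 -> match: F0=1 F1=2; commitIndex=2
Op 6: F0 acks idx 3 -> match: F0=3 F1=2; commitIndex=3
Op 7: F1 acks idx 3 -> match: F0=3 F1=3; commitIndex=3
Op 8: F0 acks idx 2 -> match: F0=3 F1=3; commitIndex=3

Answer: 3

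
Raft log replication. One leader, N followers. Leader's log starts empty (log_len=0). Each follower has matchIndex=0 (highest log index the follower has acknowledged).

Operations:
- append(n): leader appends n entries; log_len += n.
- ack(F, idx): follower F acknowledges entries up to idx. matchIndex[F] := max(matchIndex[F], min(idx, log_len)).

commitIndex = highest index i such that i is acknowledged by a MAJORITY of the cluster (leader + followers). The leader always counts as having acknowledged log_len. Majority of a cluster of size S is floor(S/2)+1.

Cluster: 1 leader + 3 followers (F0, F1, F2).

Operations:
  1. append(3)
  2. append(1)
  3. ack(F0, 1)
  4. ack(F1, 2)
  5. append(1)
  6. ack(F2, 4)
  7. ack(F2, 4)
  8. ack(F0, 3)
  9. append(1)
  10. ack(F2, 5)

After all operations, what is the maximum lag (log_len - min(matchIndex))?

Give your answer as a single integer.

Answer: 4

Derivation:
Op 1: append 3 -> log_len=3
Op 2: append 1 -> log_len=4
Op 3: F0 acks idx 1 -> match: F0=1 F1=0 F2=0; commitIndex=0
Op 4: F1 acks idx 2 -> match: F0=1 F1=2 F2=0; commitIndex=1
Op 5: append 1 -> log_len=5
Op 6: F2 acks idx 4 -> match: F0=1 F1=2 F2=4; commitIndex=2
Op 7: F2 acks idx 4 -> match: F0=1 F1=2 F2=4; commitIndex=2
Op 8: F0 acks idx 3 -> match: F0=3 F1=2 F2=4; commitIndex=3
Op 9: append 1 -> log_len=6
Op 10: F2 acks idx 5 -> match: F0=3 F1=2 F2=5; commitIndex=3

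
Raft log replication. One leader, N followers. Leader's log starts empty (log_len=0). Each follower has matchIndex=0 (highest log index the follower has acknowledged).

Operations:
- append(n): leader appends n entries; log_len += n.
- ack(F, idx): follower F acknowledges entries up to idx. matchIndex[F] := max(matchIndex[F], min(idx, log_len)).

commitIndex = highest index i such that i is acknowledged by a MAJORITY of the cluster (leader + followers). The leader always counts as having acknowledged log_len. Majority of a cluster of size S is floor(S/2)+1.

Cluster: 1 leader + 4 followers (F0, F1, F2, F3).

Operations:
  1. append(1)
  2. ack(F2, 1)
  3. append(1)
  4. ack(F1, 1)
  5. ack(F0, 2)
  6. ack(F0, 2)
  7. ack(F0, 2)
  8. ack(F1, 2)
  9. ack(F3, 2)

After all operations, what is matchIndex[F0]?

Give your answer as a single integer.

Op 1: append 1 -> log_len=1
Op 2: F2 acks idx 1 -> match: F0=0 F1=0 F2=1 F3=0; commitIndex=0
Op 3: append 1 -> log_len=2
Op 4: F1 acks idx 1 -> match: F0=0 F1=1 F2=1 F3=0; commitIndex=1
Op 5: F0 acks idx 2 -> match: F0=2 F1=1 F2=1 F3=0; commitIndex=1
Op 6: F0 acks idx 2 -> match: F0=2 F1=1 F2=1 F3=0; commitIndex=1
Op 7: F0 acks idx 2 -> match: F0=2 F1=1 F2=1 F3=0; commitIndex=1
Op 8: F1 acks idx 2 -> match: F0=2 F1=2 F2=1 F3=0; commitIndex=2
Op 9: F3 acks idx 2 -> match: F0=2 F1=2 F2=1 F3=2; commitIndex=2

Answer: 2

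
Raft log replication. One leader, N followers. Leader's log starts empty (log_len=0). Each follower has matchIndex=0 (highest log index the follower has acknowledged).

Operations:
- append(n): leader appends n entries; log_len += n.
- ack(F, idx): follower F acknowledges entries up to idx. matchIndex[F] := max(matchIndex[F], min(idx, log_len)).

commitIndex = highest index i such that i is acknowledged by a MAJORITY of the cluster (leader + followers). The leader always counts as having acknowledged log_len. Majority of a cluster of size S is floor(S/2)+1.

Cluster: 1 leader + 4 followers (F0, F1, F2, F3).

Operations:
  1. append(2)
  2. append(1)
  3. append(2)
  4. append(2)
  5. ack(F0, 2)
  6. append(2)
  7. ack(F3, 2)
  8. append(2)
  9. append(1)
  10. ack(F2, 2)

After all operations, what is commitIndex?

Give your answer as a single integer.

Answer: 2

Derivation:
Op 1: append 2 -> log_len=2
Op 2: append 1 -> log_len=3
Op 3: append 2 -> log_len=5
Op 4: append 2 -> log_len=7
Op 5: F0 acks idx 2 -> match: F0=2 F1=0 F2=0 F3=0; commitIndex=0
Op 6: append 2 -> log_len=9
Op 7: F3 acks idx 2 -> match: F0=2 F1=0 F2=0 F3=2; commitIndex=2
Op 8: append 2 -> log_len=11
Op 9: append 1 -> log_len=12
Op 10: F2 acks idx 2 -> match: F0=2 F1=0 F2=2 F3=2; commitIndex=2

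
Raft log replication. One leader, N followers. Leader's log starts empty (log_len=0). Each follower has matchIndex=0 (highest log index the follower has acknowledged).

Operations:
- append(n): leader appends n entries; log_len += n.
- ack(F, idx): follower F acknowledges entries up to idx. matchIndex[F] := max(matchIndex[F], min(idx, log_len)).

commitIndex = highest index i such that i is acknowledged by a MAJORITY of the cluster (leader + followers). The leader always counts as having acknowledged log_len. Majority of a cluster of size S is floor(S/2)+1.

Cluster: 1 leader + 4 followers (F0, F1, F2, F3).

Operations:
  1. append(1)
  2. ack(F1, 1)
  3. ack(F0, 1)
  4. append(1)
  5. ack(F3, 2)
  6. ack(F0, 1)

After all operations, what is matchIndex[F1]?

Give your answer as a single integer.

Answer: 1

Derivation:
Op 1: append 1 -> log_len=1
Op 2: F1 acks idx 1 -> match: F0=0 F1=1 F2=0 F3=0; commitIndex=0
Op 3: F0 acks idx 1 -> match: F0=1 F1=1 F2=0 F3=0; commitIndex=1
Op 4: append 1 -> log_len=2
Op 5: F3 acks idx 2 -> match: F0=1 F1=1 F2=0 F3=2; commitIndex=1
Op 6: F0 acks idx 1 -> match: F0=1 F1=1 F2=0 F3=2; commitIndex=1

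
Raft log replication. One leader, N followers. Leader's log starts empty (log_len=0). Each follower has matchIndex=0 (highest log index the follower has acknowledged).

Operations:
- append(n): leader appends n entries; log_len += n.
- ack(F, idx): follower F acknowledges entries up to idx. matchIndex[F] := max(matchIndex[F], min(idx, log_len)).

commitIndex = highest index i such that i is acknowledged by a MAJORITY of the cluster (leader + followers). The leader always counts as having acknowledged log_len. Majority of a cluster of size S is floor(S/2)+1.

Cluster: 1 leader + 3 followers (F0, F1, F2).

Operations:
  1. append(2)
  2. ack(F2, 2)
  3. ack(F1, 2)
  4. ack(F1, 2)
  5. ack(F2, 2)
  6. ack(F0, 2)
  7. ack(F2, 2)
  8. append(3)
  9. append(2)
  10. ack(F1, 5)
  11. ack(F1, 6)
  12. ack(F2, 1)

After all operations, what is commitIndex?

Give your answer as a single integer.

Op 1: append 2 -> log_len=2
Op 2: F2 acks idx 2 -> match: F0=0 F1=0 F2=2; commitIndex=0
Op 3: F1 acks idx 2 -> match: F0=0 F1=2 F2=2; commitIndex=2
Op 4: F1 acks idx 2 -> match: F0=0 F1=2 F2=2; commitIndex=2
Op 5: F2 acks idx 2 -> match: F0=0 F1=2 F2=2; commitIndex=2
Op 6: F0 acks idx 2 -> match: F0=2 F1=2 F2=2; commitIndex=2
Op 7: F2 acks idx 2 -> match: F0=2 F1=2 F2=2; commitIndex=2
Op 8: append 3 -> log_len=5
Op 9: append 2 -> log_len=7
Op 10: F1 acks idx 5 -> match: F0=2 F1=5 F2=2; commitIndex=2
Op 11: F1 acks idx 6 -> match: F0=2 F1=6 F2=2; commitIndex=2
Op 12: F2 acks idx 1 -> match: F0=2 F1=6 F2=2; commitIndex=2

Answer: 2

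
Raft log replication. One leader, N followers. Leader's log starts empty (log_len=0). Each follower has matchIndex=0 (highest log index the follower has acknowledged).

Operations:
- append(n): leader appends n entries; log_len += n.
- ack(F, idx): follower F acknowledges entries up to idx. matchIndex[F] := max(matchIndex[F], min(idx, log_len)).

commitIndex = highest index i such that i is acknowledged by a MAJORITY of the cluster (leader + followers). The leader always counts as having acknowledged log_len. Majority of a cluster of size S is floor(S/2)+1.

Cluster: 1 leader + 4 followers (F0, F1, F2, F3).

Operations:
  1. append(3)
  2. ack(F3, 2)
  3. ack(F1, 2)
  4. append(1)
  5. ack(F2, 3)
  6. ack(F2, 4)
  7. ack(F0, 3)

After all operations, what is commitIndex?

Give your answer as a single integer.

Op 1: append 3 -> log_len=3
Op 2: F3 acks idx 2 -> match: F0=0 F1=0 F2=0 F3=2; commitIndex=0
Op 3: F1 acks idx 2 -> match: F0=0 F1=2 F2=0 F3=2; commitIndex=2
Op 4: append 1 -> log_len=4
Op 5: F2 acks idx 3 -> match: F0=0 F1=2 F2=3 F3=2; commitIndex=2
Op 6: F2 acks idx 4 -> match: F0=0 F1=2 F2=4 F3=2; commitIndex=2
Op 7: F0 acks idx 3 -> match: F0=3 F1=2 F2=4 F3=2; commitIndex=3

Answer: 3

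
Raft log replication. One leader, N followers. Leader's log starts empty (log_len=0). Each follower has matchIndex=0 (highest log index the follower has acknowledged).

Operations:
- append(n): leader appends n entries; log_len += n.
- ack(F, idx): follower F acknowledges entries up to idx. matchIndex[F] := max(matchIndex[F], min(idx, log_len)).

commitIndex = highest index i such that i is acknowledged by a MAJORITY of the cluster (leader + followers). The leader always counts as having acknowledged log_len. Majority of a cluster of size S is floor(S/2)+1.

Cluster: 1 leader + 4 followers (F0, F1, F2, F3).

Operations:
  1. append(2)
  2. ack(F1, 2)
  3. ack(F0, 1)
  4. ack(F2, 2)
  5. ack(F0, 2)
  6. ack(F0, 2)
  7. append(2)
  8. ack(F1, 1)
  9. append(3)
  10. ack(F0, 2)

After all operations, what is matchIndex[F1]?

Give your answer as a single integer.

Answer: 2

Derivation:
Op 1: append 2 -> log_len=2
Op 2: F1 acks idx 2 -> match: F0=0 F1=2 F2=0 F3=0; commitIndex=0
Op 3: F0 acks idx 1 -> match: F0=1 F1=2 F2=0 F3=0; commitIndex=1
Op 4: F2 acks idx 2 -> match: F0=1 F1=2 F2=2 F3=0; commitIndex=2
Op 5: F0 acks idx 2 -> match: F0=2 F1=2 F2=2 F3=0; commitIndex=2
Op 6: F0 acks idx 2 -> match: F0=2 F1=2 F2=2 F3=0; commitIndex=2
Op 7: append 2 -> log_len=4
Op 8: F1 acks idx 1 -> match: F0=2 F1=2 F2=2 F3=0; commitIndex=2
Op 9: append 3 -> log_len=7
Op 10: F0 acks idx 2 -> match: F0=2 F1=2 F2=2 F3=0; commitIndex=2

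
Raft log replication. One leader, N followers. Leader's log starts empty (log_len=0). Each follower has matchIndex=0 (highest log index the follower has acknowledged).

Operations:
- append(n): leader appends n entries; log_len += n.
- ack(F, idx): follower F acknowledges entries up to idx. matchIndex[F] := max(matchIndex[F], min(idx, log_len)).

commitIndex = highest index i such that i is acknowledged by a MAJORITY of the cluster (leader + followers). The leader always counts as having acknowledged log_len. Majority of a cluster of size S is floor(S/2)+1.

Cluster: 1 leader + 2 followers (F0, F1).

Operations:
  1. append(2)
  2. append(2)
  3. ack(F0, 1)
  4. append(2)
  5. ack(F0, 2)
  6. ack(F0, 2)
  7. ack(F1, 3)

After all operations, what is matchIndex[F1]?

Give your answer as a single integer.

Answer: 3

Derivation:
Op 1: append 2 -> log_len=2
Op 2: append 2 -> log_len=4
Op 3: F0 acks idx 1 -> match: F0=1 F1=0; commitIndex=1
Op 4: append 2 -> log_len=6
Op 5: F0 acks idx 2 -> match: F0=2 F1=0; commitIndex=2
Op 6: F0 acks idx 2 -> match: F0=2 F1=0; commitIndex=2
Op 7: F1 acks idx 3 -> match: F0=2 F1=3; commitIndex=3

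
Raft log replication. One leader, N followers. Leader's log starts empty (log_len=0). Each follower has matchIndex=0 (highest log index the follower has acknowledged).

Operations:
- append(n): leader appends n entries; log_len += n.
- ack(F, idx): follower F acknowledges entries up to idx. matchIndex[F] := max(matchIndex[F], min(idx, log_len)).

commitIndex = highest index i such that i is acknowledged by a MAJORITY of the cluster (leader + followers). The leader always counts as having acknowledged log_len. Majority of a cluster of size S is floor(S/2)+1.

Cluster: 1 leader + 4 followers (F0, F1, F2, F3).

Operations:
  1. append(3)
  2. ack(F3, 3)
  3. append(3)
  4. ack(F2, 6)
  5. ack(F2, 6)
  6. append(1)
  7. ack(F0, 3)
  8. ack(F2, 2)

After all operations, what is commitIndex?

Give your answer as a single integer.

Op 1: append 3 -> log_len=3
Op 2: F3 acks idx 3 -> match: F0=0 F1=0 F2=0 F3=3; commitIndex=0
Op 3: append 3 -> log_len=6
Op 4: F2 acks idx 6 -> match: F0=0 F1=0 F2=6 F3=3; commitIndex=3
Op 5: F2 acks idx 6 -> match: F0=0 F1=0 F2=6 F3=3; commitIndex=3
Op 6: append 1 -> log_len=7
Op 7: F0 acks idx 3 -> match: F0=3 F1=0 F2=6 F3=3; commitIndex=3
Op 8: F2 acks idx 2 -> match: F0=3 F1=0 F2=6 F3=3; commitIndex=3

Answer: 3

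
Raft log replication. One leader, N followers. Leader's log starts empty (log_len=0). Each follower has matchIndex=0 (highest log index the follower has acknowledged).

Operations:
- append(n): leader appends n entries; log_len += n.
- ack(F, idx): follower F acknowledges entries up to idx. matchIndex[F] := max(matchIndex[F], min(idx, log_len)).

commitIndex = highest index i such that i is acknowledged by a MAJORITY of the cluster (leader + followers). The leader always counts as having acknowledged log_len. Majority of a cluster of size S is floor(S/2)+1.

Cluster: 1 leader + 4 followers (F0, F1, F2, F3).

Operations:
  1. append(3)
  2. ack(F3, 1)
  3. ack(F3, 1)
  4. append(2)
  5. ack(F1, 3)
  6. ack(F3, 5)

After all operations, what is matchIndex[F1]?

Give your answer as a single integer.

Answer: 3

Derivation:
Op 1: append 3 -> log_len=3
Op 2: F3 acks idx 1 -> match: F0=0 F1=0 F2=0 F3=1; commitIndex=0
Op 3: F3 acks idx 1 -> match: F0=0 F1=0 F2=0 F3=1; commitIndex=0
Op 4: append 2 -> log_len=5
Op 5: F1 acks idx 3 -> match: F0=0 F1=3 F2=0 F3=1; commitIndex=1
Op 6: F3 acks idx 5 -> match: F0=0 F1=3 F2=0 F3=5; commitIndex=3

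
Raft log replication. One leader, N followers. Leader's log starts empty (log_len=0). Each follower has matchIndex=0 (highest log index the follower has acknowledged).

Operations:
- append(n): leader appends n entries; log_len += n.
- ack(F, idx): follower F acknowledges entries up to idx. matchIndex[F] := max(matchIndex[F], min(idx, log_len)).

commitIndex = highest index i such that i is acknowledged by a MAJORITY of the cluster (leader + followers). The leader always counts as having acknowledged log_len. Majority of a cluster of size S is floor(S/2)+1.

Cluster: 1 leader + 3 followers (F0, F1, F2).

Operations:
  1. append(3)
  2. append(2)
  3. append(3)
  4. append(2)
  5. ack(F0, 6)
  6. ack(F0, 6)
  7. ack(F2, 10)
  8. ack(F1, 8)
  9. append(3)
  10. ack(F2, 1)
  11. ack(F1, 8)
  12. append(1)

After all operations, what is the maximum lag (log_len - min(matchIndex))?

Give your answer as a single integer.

Op 1: append 3 -> log_len=3
Op 2: append 2 -> log_len=5
Op 3: append 3 -> log_len=8
Op 4: append 2 -> log_len=10
Op 5: F0 acks idx 6 -> match: F0=6 F1=0 F2=0; commitIndex=0
Op 6: F0 acks idx 6 -> match: F0=6 F1=0 F2=0; commitIndex=0
Op 7: F2 acks idx 10 -> match: F0=6 F1=0 F2=10; commitIndex=6
Op 8: F1 acks idx 8 -> match: F0=6 F1=8 F2=10; commitIndex=8
Op 9: append 3 -> log_len=13
Op 10: F2 acks idx 1 -> match: F0=6 F1=8 F2=10; commitIndex=8
Op 11: F1 acks idx 8 -> match: F0=6 F1=8 F2=10; commitIndex=8
Op 12: append 1 -> log_len=14

Answer: 8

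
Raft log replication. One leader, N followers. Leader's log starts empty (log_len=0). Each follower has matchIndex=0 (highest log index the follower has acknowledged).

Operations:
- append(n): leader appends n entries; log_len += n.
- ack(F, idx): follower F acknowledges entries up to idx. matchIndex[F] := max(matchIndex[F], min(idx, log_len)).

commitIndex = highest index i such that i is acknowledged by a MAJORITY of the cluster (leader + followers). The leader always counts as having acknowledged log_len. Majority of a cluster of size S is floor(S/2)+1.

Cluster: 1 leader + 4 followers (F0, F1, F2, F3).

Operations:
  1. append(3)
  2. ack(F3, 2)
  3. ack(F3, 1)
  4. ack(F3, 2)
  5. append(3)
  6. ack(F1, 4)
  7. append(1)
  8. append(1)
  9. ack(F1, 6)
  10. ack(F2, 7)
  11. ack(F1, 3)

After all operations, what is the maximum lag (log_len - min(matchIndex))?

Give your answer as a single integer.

Answer: 8

Derivation:
Op 1: append 3 -> log_len=3
Op 2: F3 acks idx 2 -> match: F0=0 F1=0 F2=0 F3=2; commitIndex=0
Op 3: F3 acks idx 1 -> match: F0=0 F1=0 F2=0 F3=2; commitIndex=0
Op 4: F3 acks idx 2 -> match: F0=0 F1=0 F2=0 F3=2; commitIndex=0
Op 5: append 3 -> log_len=6
Op 6: F1 acks idx 4 -> match: F0=0 F1=4 F2=0 F3=2; commitIndex=2
Op 7: append 1 -> log_len=7
Op 8: append 1 -> log_len=8
Op 9: F1 acks idx 6 -> match: F0=0 F1=6 F2=0 F3=2; commitIndex=2
Op 10: F2 acks idx 7 -> match: F0=0 F1=6 F2=7 F3=2; commitIndex=6
Op 11: F1 acks idx 3 -> match: F0=0 F1=6 F2=7 F3=2; commitIndex=6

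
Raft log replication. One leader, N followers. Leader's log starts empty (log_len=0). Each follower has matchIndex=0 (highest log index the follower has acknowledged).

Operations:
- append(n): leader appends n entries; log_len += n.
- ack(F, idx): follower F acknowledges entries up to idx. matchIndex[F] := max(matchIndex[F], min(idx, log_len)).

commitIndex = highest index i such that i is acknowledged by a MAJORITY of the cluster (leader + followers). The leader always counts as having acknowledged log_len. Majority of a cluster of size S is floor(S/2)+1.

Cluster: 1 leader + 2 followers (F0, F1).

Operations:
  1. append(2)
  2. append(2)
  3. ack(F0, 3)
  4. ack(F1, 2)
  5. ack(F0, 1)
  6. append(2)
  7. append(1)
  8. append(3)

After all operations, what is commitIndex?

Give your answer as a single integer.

Op 1: append 2 -> log_len=2
Op 2: append 2 -> log_len=4
Op 3: F0 acks idx 3 -> match: F0=3 F1=0; commitIndex=3
Op 4: F1 acks idx 2 -> match: F0=3 F1=2; commitIndex=3
Op 5: F0 acks idx 1 -> match: F0=3 F1=2; commitIndex=3
Op 6: append 2 -> log_len=6
Op 7: append 1 -> log_len=7
Op 8: append 3 -> log_len=10

Answer: 3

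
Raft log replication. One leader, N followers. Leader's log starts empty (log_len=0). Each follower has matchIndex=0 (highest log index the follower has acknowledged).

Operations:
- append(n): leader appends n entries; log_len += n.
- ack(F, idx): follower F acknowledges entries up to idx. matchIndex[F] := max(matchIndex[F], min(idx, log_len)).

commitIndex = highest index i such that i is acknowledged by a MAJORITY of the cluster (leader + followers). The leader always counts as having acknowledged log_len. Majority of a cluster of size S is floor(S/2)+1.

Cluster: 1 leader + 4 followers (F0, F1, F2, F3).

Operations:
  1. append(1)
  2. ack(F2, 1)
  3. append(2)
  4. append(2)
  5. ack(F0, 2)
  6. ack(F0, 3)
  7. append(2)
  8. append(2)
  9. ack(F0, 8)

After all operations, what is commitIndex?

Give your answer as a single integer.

Answer: 1

Derivation:
Op 1: append 1 -> log_len=1
Op 2: F2 acks idx 1 -> match: F0=0 F1=0 F2=1 F3=0; commitIndex=0
Op 3: append 2 -> log_len=3
Op 4: append 2 -> log_len=5
Op 5: F0 acks idx 2 -> match: F0=2 F1=0 F2=1 F3=0; commitIndex=1
Op 6: F0 acks idx 3 -> match: F0=3 F1=0 F2=1 F3=0; commitIndex=1
Op 7: append 2 -> log_len=7
Op 8: append 2 -> log_len=9
Op 9: F0 acks idx 8 -> match: F0=8 F1=0 F2=1 F3=0; commitIndex=1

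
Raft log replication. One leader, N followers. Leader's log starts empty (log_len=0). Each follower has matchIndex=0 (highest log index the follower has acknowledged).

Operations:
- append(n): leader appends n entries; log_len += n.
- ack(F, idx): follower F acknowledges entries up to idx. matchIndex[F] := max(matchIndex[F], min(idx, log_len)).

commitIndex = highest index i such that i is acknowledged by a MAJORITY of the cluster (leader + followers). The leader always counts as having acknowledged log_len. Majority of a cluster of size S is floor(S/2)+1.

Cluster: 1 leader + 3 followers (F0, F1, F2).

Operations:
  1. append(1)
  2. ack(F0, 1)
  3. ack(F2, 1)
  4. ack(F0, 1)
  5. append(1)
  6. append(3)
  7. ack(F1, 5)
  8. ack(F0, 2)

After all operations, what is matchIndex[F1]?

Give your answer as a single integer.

Answer: 5

Derivation:
Op 1: append 1 -> log_len=1
Op 2: F0 acks idx 1 -> match: F0=1 F1=0 F2=0; commitIndex=0
Op 3: F2 acks idx 1 -> match: F0=1 F1=0 F2=1; commitIndex=1
Op 4: F0 acks idx 1 -> match: F0=1 F1=0 F2=1; commitIndex=1
Op 5: append 1 -> log_len=2
Op 6: append 3 -> log_len=5
Op 7: F1 acks idx 5 -> match: F0=1 F1=5 F2=1; commitIndex=1
Op 8: F0 acks idx 2 -> match: F0=2 F1=5 F2=1; commitIndex=2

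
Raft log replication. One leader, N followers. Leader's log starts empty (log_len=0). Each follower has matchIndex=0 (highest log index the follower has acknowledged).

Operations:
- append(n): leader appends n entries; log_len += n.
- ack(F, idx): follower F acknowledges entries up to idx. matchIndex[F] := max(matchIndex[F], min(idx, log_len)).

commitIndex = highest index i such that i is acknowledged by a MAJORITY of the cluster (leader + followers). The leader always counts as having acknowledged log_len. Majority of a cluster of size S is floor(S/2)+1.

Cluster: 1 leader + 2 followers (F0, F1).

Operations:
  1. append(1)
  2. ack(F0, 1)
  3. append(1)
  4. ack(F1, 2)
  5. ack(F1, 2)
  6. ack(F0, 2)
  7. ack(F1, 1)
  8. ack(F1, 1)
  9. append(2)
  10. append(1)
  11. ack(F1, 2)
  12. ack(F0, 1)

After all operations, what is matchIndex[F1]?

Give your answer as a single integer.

Answer: 2

Derivation:
Op 1: append 1 -> log_len=1
Op 2: F0 acks idx 1 -> match: F0=1 F1=0; commitIndex=1
Op 3: append 1 -> log_len=2
Op 4: F1 acks idx 2 -> match: F0=1 F1=2; commitIndex=2
Op 5: F1 acks idx 2 -> match: F0=1 F1=2; commitIndex=2
Op 6: F0 acks idx 2 -> match: F0=2 F1=2; commitIndex=2
Op 7: F1 acks idx 1 -> match: F0=2 F1=2; commitIndex=2
Op 8: F1 acks idx 1 -> match: F0=2 F1=2; commitIndex=2
Op 9: append 2 -> log_len=4
Op 10: append 1 -> log_len=5
Op 11: F1 acks idx 2 -> match: F0=2 F1=2; commitIndex=2
Op 12: F0 acks idx 1 -> match: F0=2 F1=2; commitIndex=2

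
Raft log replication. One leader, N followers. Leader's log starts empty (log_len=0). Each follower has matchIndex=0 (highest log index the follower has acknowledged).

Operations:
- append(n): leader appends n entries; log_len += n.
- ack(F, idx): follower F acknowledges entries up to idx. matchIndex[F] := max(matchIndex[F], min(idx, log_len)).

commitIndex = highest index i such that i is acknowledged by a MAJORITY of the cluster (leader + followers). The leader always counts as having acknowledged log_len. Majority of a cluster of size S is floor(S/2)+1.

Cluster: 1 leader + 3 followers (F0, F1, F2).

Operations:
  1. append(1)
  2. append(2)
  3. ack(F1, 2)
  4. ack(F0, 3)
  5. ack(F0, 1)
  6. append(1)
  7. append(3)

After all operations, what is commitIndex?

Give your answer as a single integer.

Answer: 2

Derivation:
Op 1: append 1 -> log_len=1
Op 2: append 2 -> log_len=3
Op 3: F1 acks idx 2 -> match: F0=0 F1=2 F2=0; commitIndex=0
Op 4: F0 acks idx 3 -> match: F0=3 F1=2 F2=0; commitIndex=2
Op 5: F0 acks idx 1 -> match: F0=3 F1=2 F2=0; commitIndex=2
Op 6: append 1 -> log_len=4
Op 7: append 3 -> log_len=7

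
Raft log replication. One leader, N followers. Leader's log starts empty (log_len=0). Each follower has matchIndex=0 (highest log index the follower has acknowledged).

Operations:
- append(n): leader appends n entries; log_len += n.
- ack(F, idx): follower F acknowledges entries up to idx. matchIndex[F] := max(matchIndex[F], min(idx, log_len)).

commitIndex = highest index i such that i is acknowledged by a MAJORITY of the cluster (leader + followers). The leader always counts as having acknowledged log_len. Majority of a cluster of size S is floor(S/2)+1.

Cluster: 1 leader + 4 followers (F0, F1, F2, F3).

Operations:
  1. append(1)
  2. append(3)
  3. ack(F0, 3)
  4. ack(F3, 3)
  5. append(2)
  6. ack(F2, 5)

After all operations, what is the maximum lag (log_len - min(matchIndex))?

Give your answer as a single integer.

Op 1: append 1 -> log_len=1
Op 2: append 3 -> log_len=4
Op 3: F0 acks idx 3 -> match: F0=3 F1=0 F2=0 F3=0; commitIndex=0
Op 4: F3 acks idx 3 -> match: F0=3 F1=0 F2=0 F3=3; commitIndex=3
Op 5: append 2 -> log_len=6
Op 6: F2 acks idx 5 -> match: F0=3 F1=0 F2=5 F3=3; commitIndex=3

Answer: 6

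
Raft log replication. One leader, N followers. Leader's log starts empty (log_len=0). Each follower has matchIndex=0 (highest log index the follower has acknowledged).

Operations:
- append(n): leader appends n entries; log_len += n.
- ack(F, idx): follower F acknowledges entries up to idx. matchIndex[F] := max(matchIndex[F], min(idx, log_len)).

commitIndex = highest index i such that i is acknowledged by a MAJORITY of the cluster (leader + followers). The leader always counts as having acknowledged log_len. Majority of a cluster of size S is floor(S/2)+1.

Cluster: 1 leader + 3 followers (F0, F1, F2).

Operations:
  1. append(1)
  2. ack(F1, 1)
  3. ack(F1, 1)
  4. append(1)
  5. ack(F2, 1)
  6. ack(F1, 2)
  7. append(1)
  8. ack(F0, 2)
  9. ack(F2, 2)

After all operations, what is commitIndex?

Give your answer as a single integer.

Op 1: append 1 -> log_len=1
Op 2: F1 acks idx 1 -> match: F0=0 F1=1 F2=0; commitIndex=0
Op 3: F1 acks idx 1 -> match: F0=0 F1=1 F2=0; commitIndex=0
Op 4: append 1 -> log_len=2
Op 5: F2 acks idx 1 -> match: F0=0 F1=1 F2=1; commitIndex=1
Op 6: F1 acks idx 2 -> match: F0=0 F1=2 F2=1; commitIndex=1
Op 7: append 1 -> log_len=3
Op 8: F0 acks idx 2 -> match: F0=2 F1=2 F2=1; commitIndex=2
Op 9: F2 acks idx 2 -> match: F0=2 F1=2 F2=2; commitIndex=2

Answer: 2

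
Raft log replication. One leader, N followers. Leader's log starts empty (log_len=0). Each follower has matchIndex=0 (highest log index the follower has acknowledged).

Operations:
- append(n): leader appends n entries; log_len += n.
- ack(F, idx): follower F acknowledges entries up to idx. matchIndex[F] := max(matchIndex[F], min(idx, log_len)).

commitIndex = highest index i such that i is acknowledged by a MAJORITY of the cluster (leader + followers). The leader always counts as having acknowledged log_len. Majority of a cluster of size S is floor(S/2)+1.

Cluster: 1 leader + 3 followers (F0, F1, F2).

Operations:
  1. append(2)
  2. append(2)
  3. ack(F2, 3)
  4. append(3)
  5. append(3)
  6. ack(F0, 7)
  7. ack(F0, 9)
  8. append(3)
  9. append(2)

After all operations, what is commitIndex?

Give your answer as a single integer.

Op 1: append 2 -> log_len=2
Op 2: append 2 -> log_len=4
Op 3: F2 acks idx 3 -> match: F0=0 F1=0 F2=3; commitIndex=0
Op 4: append 3 -> log_len=7
Op 5: append 3 -> log_len=10
Op 6: F0 acks idx 7 -> match: F0=7 F1=0 F2=3; commitIndex=3
Op 7: F0 acks idx 9 -> match: F0=9 F1=0 F2=3; commitIndex=3
Op 8: append 3 -> log_len=13
Op 9: append 2 -> log_len=15

Answer: 3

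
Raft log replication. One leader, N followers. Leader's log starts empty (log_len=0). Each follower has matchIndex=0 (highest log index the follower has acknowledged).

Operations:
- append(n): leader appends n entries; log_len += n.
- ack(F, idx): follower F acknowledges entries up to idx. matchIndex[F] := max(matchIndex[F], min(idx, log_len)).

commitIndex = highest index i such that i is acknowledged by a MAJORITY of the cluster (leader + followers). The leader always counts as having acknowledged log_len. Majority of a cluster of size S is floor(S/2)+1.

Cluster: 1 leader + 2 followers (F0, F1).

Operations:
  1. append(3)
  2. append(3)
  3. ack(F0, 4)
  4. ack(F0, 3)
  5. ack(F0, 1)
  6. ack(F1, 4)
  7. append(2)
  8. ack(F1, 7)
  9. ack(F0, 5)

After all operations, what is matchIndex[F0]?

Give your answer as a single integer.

Op 1: append 3 -> log_len=3
Op 2: append 3 -> log_len=6
Op 3: F0 acks idx 4 -> match: F0=4 F1=0; commitIndex=4
Op 4: F0 acks idx 3 -> match: F0=4 F1=0; commitIndex=4
Op 5: F0 acks idx 1 -> match: F0=4 F1=0; commitIndex=4
Op 6: F1 acks idx 4 -> match: F0=4 F1=4; commitIndex=4
Op 7: append 2 -> log_len=8
Op 8: F1 acks idx 7 -> match: F0=4 F1=7; commitIndex=7
Op 9: F0 acks idx 5 -> match: F0=5 F1=7; commitIndex=7

Answer: 5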